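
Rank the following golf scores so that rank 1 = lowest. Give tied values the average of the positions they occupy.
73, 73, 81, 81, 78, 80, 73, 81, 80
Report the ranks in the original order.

Sorted (ascending): 73, 73, 73, 78, 80, 80, 81, 81, 81
The 3 values of 73 occupy positions 1–3 → average rank 2.
The 2 values of 80 occupy positions 5–6 → average rank (5+6)/2 = 5.5.
The 3 values of 81 occupy positions 7–9 → average rank 8.

2, 2, 8, 8, 4, 5.5, 2, 8, 5.5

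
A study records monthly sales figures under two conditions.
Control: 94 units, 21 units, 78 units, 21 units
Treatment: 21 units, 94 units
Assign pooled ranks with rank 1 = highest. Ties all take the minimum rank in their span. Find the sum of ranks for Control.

Sorted (descending): 94, 94, 78, 21, 21, 21
The 2 values of 94 occupy positions 1–2 → each gets rank 1.
The 3 values of 21 occupy positions 4–6 → each gets rank 4.
Control values → pooled ranks: 94→1, 21→4, 78→3, 21→4
Rank sum = 1 + 4 + 3 + 4 = 12

12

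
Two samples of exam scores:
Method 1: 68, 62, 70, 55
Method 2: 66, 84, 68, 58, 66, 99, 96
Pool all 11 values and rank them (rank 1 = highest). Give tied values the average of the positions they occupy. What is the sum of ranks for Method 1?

29.5

Sorted (descending): 99, 96, 84, 70, 68, 68, 66, 66, 62, 58, 55
The 2 values of 68 occupy positions 5–6 → average rank (5+6)/2 = 5.5.
The 2 values of 66 occupy positions 7–8 → average rank (7+8)/2 = 7.5.
Method 1 values → pooled ranks: 68→5.5, 62→9, 70→4, 55→11
Rank sum = 5.5 + 9 + 4 + 11 = 29.5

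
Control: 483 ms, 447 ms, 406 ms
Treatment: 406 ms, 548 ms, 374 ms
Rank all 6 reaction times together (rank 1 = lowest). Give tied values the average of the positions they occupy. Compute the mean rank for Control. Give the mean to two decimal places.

3.83

Sorted (ascending): 374, 406, 406, 447, 483, 548
The 2 values of 406 occupy positions 2–3 → average rank (2+3)/2 = 2.5.
Control values → pooled ranks: 483→5, 447→4, 406→2.5
Mean rank = (5 + 4 + 2.5) / 3 = 3.83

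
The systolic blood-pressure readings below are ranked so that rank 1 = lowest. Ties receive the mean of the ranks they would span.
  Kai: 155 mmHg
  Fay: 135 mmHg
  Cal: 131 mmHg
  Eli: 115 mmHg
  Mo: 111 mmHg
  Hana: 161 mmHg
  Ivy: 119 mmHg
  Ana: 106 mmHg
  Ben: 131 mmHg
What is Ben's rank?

5.5

Sorted (ascending): 106, 111, 115, 119, 131, 131, 135, 155, 161
The 2 values of 131 occupy positions 5–6 → average rank (5+6)/2 = 5.5.
Ben has value 131 mmHg → rank 5.5.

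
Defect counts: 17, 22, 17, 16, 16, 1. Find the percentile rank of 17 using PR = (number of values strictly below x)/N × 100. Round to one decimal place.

50.0

N = 6.
Strictly below 17: 3. Equal to 17: 2.
PR = 3/6 × 100 = 50.0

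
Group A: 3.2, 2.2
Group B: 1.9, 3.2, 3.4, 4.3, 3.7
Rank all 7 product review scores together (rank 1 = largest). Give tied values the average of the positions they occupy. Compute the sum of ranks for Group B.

17.5

Sorted (descending): 4.3, 3.7, 3.4, 3.2, 3.2, 2.2, 1.9
The 2 values of 3.2 occupy positions 4–5 → average rank (4+5)/2 = 4.5.
Group B values → pooled ranks: 1.9→7, 3.2→4.5, 3.4→3, 4.3→1, 3.7→2
Rank sum = 7 + 4.5 + 3 + 1 + 2 = 17.5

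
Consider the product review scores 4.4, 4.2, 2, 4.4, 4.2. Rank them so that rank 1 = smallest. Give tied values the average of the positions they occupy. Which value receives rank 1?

2

Sorted (ascending): 2, 4.2, 4.2, 4.4, 4.4
The 2 values of 4.2 occupy positions 2–3 → average rank (2+3)/2 = 2.5.
The 2 values of 4.4 occupy positions 4–5 → average rank (4+5)/2 = 4.5.
Rank 1 → value 2.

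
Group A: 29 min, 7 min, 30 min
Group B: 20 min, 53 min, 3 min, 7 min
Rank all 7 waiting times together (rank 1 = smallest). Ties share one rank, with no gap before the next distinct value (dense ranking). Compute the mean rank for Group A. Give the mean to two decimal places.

3.67

Sorted (ascending): 3, 7, 7, 20, 29, 30, 53
The 2 values of 7 share dense rank 2.
Remaining distinct values take the next consecutive integers.
Group A values → pooled ranks: 29→4, 7→2, 30→5
Mean rank = (4 + 2 + 5) / 3 = 3.67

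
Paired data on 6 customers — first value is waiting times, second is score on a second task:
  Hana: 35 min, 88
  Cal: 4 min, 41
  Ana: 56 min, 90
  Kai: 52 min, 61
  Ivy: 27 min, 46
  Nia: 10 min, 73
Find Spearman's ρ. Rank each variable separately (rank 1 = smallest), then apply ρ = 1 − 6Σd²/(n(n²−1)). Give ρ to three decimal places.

0.714

Ranks of variable 1: 4, 1, 6, 5, 3, 2
Ranks of variable 2: 5, 1, 6, 3, 2, 4
d = r₁ − r₂: -1, 0, 0, 2, 1, -2
d²: 1, 0, 0, 4, 1, 4; Σd² = 10
ρ = 1 − 6·10/(6·35) = 1 − 60/210 = 0.714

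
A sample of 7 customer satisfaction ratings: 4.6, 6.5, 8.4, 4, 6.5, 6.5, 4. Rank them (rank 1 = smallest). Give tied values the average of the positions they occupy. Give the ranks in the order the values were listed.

3, 5, 7, 1.5, 5, 5, 1.5

Sorted (ascending): 4, 4, 4.6, 6.5, 6.5, 6.5, 8.4
The 2 values of 4 occupy positions 1–2 → average rank (1+2)/2 = 1.5.
The 3 values of 6.5 occupy positions 4–6 → average rank 5.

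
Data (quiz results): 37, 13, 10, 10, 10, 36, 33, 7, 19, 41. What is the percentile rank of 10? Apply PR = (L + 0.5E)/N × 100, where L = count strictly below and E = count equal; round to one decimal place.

N = 10.
Strictly below 10: 1. Equal to 10: 3.
PR = (1 + 0.5·3)/10 × 100 = 25.0

25.0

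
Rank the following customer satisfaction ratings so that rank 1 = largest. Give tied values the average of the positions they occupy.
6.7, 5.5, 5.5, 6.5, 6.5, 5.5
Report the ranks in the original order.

Sorted (descending): 6.7, 6.5, 6.5, 5.5, 5.5, 5.5
The 2 values of 6.5 occupy positions 2–3 → average rank (2+3)/2 = 2.5.
The 3 values of 5.5 occupy positions 4–6 → average rank 5.

1, 5, 5, 2.5, 2.5, 5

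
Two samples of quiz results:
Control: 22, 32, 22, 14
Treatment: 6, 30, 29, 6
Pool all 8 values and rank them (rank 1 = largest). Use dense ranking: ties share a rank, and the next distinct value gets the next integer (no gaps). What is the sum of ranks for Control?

Sorted (descending): 32, 30, 29, 22, 22, 14, 6, 6
The 2 values of 22 share dense rank 4.
The 2 values of 6 share dense rank 6.
Remaining distinct values take the next consecutive integers.
Control values → pooled ranks: 22→4, 32→1, 22→4, 14→5
Rank sum = 4 + 1 + 4 + 5 = 14

14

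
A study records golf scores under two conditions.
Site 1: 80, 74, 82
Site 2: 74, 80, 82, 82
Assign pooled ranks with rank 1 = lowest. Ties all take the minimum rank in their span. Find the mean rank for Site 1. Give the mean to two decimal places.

3.00

Sorted (ascending): 74, 74, 80, 80, 82, 82, 82
The 2 values of 74 occupy positions 1–2 → each gets rank 1.
The 2 values of 80 occupy positions 3–4 → each gets rank 3.
The 3 values of 82 occupy positions 5–7 → each gets rank 5.
Site 1 values → pooled ranks: 80→3, 74→1, 82→5
Mean rank = (3 + 1 + 5) / 3 = 3.00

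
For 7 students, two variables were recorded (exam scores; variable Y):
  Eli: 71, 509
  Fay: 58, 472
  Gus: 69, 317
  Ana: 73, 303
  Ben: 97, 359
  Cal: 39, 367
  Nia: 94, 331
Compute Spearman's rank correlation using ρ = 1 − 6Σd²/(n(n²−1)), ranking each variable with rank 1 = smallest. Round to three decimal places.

Ranks of variable 1: 4, 2, 3, 5, 7, 1, 6
Ranks of variable 2: 7, 6, 2, 1, 4, 5, 3
d = r₁ − r₂: -3, -4, 1, 4, 3, -4, 3
d²: 9, 16, 1, 16, 9, 16, 9; Σd² = 76
ρ = 1 − 6·76/(7·48) = 1 − 456/336 = -0.357

-0.357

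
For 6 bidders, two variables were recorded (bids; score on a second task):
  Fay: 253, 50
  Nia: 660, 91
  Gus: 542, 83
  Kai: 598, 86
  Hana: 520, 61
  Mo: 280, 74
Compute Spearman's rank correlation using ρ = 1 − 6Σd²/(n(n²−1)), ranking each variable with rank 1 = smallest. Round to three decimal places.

Ranks of variable 1: 1, 6, 4, 5, 3, 2
Ranks of variable 2: 1, 6, 4, 5, 2, 3
d = r₁ − r₂: 0, 0, 0, 0, 1, -1
d²: 0, 0, 0, 0, 1, 1; Σd² = 2
ρ = 1 − 6·2/(6·35) = 1 − 12/210 = 0.943

0.943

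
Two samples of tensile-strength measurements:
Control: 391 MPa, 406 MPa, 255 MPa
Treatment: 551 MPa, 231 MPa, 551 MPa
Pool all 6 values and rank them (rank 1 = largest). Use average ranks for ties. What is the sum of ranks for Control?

12

Sorted (descending): 551, 551, 406, 391, 255, 231
The 2 values of 551 occupy positions 1–2 → average rank (1+2)/2 = 1.5.
Control values → pooled ranks: 391→4, 406→3, 255→5
Rank sum = 4 + 3 + 5 = 12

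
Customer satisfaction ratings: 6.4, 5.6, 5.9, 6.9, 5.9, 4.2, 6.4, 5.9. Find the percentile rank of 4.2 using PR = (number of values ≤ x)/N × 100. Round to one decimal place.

N = 8.
Strictly below 4.2: 0. Equal to 4.2: 1.
PR = 1/8 × 100 = 12.5

12.5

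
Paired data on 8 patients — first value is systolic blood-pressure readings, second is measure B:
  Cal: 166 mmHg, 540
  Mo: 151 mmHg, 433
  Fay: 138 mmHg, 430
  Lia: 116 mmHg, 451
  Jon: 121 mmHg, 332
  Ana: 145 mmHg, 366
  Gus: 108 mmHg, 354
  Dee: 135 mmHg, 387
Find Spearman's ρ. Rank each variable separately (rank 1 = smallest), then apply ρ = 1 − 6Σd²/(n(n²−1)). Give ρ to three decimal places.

Ranks of variable 1: 8, 7, 5, 2, 3, 6, 1, 4
Ranks of variable 2: 8, 6, 5, 7, 1, 3, 2, 4
d = r₁ − r₂: 0, 1, 0, -5, 2, 3, -1, 0
d²: 0, 1, 0, 25, 4, 9, 1, 0; Σd² = 40
ρ = 1 − 6·40/(8·63) = 1 − 240/504 = 0.524

0.524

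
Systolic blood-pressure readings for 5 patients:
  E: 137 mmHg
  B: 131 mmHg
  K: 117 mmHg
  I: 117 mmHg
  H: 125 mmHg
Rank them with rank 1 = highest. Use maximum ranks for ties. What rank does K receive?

Sorted (descending): 137, 131, 125, 117, 117
The 2 values of 117 occupy positions 4–5 → each gets rank 5.
K has value 117 mmHg → rank 5.

5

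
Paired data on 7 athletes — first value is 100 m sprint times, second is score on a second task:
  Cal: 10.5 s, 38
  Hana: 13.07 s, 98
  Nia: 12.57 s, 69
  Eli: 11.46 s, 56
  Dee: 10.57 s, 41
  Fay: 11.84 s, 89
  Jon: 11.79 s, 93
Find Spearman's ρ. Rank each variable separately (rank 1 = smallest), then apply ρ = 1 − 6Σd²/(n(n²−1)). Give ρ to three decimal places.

Ranks of variable 1: 1, 7, 6, 3, 2, 5, 4
Ranks of variable 2: 1, 7, 4, 3, 2, 5, 6
d = r₁ − r₂: 0, 0, 2, 0, 0, 0, -2
d²: 0, 0, 4, 0, 0, 0, 4; Σd² = 8
ρ = 1 − 6·8/(7·48) = 1 − 48/336 = 0.857

0.857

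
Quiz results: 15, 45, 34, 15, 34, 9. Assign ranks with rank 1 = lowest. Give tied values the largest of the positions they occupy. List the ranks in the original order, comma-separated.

Sorted (ascending): 9, 15, 15, 34, 34, 45
The 2 values of 15 occupy positions 2–3 → each gets rank 3.
The 2 values of 34 occupy positions 4–5 → each gets rank 5.

3, 6, 5, 3, 5, 1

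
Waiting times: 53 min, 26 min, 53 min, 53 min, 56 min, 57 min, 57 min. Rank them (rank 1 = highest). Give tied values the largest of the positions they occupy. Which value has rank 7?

Sorted (descending): 57, 57, 56, 53, 53, 53, 26
The 2 values of 57 occupy positions 1–2 → each gets rank 2.
The 3 values of 53 occupy positions 4–6 → each gets rank 6.
Rank 7 → value 26.

26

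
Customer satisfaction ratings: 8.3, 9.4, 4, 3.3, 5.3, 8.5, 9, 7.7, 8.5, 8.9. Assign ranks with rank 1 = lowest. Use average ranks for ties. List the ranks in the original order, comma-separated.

5, 10, 2, 1, 3, 6.5, 9, 4, 6.5, 8

Sorted (ascending): 3.3, 4, 5.3, 7.7, 8.3, 8.5, 8.5, 8.9, 9, 9.4
The 2 values of 8.5 occupy positions 6–7 → average rank (6+7)/2 = 6.5.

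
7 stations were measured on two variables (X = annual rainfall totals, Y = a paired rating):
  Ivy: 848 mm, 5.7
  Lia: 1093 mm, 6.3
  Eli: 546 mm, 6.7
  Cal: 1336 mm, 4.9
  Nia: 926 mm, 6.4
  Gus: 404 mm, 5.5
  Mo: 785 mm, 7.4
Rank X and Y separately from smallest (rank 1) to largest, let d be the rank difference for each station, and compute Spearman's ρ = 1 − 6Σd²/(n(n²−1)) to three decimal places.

Ranks of variable 1: 4, 6, 2, 7, 5, 1, 3
Ranks of variable 2: 3, 4, 6, 1, 5, 2, 7
d = r₁ − r₂: 1, 2, -4, 6, 0, -1, -4
d²: 1, 4, 16, 36, 0, 1, 16; Σd² = 74
ρ = 1 − 6·74/(7·48) = 1 − 444/336 = -0.321

-0.321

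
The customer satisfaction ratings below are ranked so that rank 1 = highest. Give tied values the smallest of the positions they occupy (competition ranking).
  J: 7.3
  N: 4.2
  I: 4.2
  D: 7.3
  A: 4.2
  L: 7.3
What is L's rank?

1

Sorted (descending): 7.3, 7.3, 7.3, 4.2, 4.2, 4.2
The 3 values of 7.3 occupy positions 1–3 → each gets rank 1.
The 3 values of 4.2 occupy positions 4–6 → each gets rank 4.
L has value 7.3 → rank 1.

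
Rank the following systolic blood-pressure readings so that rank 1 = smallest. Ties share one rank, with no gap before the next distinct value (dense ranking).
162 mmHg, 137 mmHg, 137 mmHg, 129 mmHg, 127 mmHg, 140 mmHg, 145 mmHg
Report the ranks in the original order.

6, 3, 3, 2, 1, 4, 5

Sorted (ascending): 127, 129, 137, 137, 140, 145, 162
The 2 values of 137 share dense rank 3.
Remaining distinct values take the next consecutive integers.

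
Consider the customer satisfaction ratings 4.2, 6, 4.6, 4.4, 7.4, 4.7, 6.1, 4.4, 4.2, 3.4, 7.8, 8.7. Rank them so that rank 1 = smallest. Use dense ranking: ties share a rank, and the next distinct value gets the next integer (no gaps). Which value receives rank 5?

Sorted (ascending): 3.4, 4.2, 4.2, 4.4, 4.4, 4.6, 4.7, 6, 6.1, 7.4, 7.8, 8.7
The 2 values of 4.2 share dense rank 2.
The 2 values of 4.4 share dense rank 3.
Remaining distinct values take the next consecutive integers.
Rank 5 → value 4.7.

4.7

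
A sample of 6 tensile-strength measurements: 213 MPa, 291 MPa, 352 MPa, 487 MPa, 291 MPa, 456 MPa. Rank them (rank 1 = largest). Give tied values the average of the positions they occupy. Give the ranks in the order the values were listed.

6, 4.5, 3, 1, 4.5, 2

Sorted (descending): 487, 456, 352, 291, 291, 213
The 2 values of 291 occupy positions 4–5 → average rank (4+5)/2 = 4.5.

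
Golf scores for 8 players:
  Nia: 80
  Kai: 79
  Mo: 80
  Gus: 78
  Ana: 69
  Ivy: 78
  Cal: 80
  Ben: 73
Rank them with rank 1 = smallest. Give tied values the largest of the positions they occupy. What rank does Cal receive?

Sorted (ascending): 69, 73, 78, 78, 79, 80, 80, 80
The 2 values of 78 occupy positions 3–4 → each gets rank 4.
The 3 values of 80 occupy positions 6–8 → each gets rank 8.
Cal has value 80 → rank 8.

8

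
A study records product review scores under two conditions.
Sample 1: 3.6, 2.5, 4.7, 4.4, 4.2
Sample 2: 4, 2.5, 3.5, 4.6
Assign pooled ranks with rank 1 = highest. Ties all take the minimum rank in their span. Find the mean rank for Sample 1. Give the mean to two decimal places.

Sorted (descending): 4.7, 4.6, 4.4, 4.2, 4, 3.6, 3.5, 2.5, 2.5
The 2 values of 2.5 occupy positions 8–9 → each gets rank 8.
Sample 1 values → pooled ranks: 3.6→6, 2.5→8, 4.7→1, 4.4→3, 4.2→4
Mean rank = (6 + 8 + 1 + 3 + 4) / 5 = 4.40

4.40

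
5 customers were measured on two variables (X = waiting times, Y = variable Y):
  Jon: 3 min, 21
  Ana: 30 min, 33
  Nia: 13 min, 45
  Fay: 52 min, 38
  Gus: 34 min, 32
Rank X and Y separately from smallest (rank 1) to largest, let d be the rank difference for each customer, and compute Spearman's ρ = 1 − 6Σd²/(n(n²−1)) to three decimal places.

Ranks of variable 1: 1, 3, 2, 5, 4
Ranks of variable 2: 1, 3, 5, 4, 2
d = r₁ − r₂: 0, 0, -3, 1, 2
d²: 0, 0, 9, 1, 4; Σd² = 14
ρ = 1 − 6·14/(5·24) = 1 − 84/120 = 0.300

0.300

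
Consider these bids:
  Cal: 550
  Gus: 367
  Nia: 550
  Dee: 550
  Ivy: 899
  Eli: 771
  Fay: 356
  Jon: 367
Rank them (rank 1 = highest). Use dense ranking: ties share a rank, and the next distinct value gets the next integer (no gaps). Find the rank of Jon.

4

Sorted (descending): 899, 771, 550, 550, 550, 367, 367, 356
The 3 values of 550 share dense rank 3.
The 2 values of 367 share dense rank 4.
Remaining distinct values take the next consecutive integers.
Jon has value 367 → rank 4.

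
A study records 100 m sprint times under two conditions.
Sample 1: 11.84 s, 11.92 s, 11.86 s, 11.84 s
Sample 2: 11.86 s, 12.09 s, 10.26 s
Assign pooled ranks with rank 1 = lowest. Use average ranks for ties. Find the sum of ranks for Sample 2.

Sorted (ascending): 10.26, 11.84, 11.84, 11.86, 11.86, 11.92, 12.09
The 2 values of 11.84 occupy positions 2–3 → average rank (2+3)/2 = 2.5.
The 2 values of 11.86 occupy positions 4–5 → average rank (4+5)/2 = 4.5.
Sample 2 values → pooled ranks: 11.86→4.5, 12.09→7, 10.26→1
Rank sum = 4.5 + 7 + 1 = 12.5

12.5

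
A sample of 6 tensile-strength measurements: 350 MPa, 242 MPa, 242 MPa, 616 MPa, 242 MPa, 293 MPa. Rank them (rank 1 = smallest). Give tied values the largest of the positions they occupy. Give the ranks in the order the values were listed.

Sorted (ascending): 242, 242, 242, 293, 350, 616
The 3 values of 242 occupy positions 1–3 → each gets rank 3.

5, 3, 3, 6, 3, 4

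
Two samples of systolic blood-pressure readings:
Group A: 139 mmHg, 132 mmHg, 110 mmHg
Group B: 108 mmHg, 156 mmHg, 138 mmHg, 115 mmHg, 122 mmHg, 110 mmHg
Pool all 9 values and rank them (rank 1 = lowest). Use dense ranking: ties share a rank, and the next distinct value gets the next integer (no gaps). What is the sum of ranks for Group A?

Sorted (ascending): 108, 110, 110, 115, 122, 132, 138, 139, 156
The 2 values of 110 share dense rank 2.
Remaining distinct values take the next consecutive integers.
Group A values → pooled ranks: 139→7, 132→5, 110→2
Rank sum = 7 + 5 + 2 = 14

14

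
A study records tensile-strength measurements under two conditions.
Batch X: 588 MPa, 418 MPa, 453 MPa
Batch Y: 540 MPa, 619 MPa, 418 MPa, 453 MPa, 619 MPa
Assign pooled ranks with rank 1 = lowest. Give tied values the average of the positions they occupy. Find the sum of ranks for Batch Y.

Sorted (ascending): 418, 418, 453, 453, 540, 588, 619, 619
The 2 values of 418 occupy positions 1–2 → average rank (1+2)/2 = 1.5.
The 2 values of 453 occupy positions 3–4 → average rank (3+4)/2 = 3.5.
The 2 values of 619 occupy positions 7–8 → average rank (7+8)/2 = 7.5.
Batch Y values → pooled ranks: 540→5, 619→7.5, 418→1.5, 453→3.5, 619→7.5
Rank sum = 5 + 7.5 + 1.5 + 3.5 + 7.5 = 25

25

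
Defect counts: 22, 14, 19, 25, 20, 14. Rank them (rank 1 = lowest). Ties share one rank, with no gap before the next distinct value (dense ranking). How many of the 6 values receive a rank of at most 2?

Sorted (ascending): 14, 14, 19, 20, 22, 25
The 2 values of 14 share dense rank 1.
Remaining distinct values take the next consecutive integers.
Ranks ≤ 2: {1, 1, 2} → 3 values.

3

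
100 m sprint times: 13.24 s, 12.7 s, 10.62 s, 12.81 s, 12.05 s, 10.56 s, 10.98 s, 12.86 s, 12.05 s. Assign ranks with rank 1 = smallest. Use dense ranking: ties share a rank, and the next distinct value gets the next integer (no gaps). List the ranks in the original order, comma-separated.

8, 5, 2, 6, 4, 1, 3, 7, 4

Sorted (ascending): 10.56, 10.62, 10.98, 12.05, 12.05, 12.7, 12.81, 12.86, 13.24
The 2 values of 12.05 share dense rank 4.
Remaining distinct values take the next consecutive integers.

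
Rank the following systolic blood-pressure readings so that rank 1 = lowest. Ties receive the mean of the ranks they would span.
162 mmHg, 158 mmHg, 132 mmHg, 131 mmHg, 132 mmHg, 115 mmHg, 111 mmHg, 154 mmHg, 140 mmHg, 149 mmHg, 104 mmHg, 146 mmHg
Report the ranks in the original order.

Sorted (ascending): 104, 111, 115, 131, 132, 132, 140, 146, 149, 154, 158, 162
The 2 values of 132 occupy positions 5–6 → average rank (5+6)/2 = 5.5.

12, 11, 5.5, 4, 5.5, 3, 2, 10, 7, 9, 1, 8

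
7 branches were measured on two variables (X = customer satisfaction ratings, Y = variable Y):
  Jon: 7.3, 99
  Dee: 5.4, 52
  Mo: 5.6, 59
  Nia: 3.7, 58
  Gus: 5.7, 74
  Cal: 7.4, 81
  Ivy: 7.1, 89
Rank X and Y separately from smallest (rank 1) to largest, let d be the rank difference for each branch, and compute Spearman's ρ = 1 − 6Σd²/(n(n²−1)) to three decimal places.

0.857

Ranks of variable 1: 6, 2, 3, 1, 4, 7, 5
Ranks of variable 2: 7, 1, 3, 2, 4, 5, 6
d = r₁ − r₂: -1, 1, 0, -1, 0, 2, -1
d²: 1, 1, 0, 1, 0, 4, 1; Σd² = 8
ρ = 1 − 6·8/(7·48) = 1 − 48/336 = 0.857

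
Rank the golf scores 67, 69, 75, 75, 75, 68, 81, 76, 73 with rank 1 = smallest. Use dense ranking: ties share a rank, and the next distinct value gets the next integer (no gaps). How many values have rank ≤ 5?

Sorted (ascending): 67, 68, 69, 73, 75, 75, 75, 76, 81
The 3 values of 75 share dense rank 5.
Remaining distinct values take the next consecutive integers.
Ranks ≤ 5: {1, 2, 3, 4, 5, 5, 5} → 7 values.

7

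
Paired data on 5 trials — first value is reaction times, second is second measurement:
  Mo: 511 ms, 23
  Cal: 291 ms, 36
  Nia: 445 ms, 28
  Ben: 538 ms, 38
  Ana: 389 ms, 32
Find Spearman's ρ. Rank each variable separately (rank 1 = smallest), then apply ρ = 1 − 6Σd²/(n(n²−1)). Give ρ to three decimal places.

Ranks of variable 1: 4, 1, 3, 5, 2
Ranks of variable 2: 1, 4, 2, 5, 3
d = r₁ − r₂: 3, -3, 1, 0, -1
d²: 9, 9, 1, 0, 1; Σd² = 20
ρ = 1 − 6·20/(5·24) = 1 − 120/120 = 0.000

0.000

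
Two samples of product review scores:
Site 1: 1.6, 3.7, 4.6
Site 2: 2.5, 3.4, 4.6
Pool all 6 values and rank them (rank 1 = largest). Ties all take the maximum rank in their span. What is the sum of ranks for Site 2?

Sorted (descending): 4.6, 4.6, 3.7, 3.4, 2.5, 1.6
The 2 values of 4.6 occupy positions 1–2 → each gets rank 2.
Site 2 values → pooled ranks: 2.5→5, 3.4→4, 4.6→2
Rank sum = 5 + 4 + 2 = 11

11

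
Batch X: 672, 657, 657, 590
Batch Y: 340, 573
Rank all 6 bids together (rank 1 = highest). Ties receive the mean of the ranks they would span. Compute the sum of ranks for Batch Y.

11

Sorted (descending): 672, 657, 657, 590, 573, 340
The 2 values of 657 occupy positions 2–3 → average rank (2+3)/2 = 2.5.
Batch Y values → pooled ranks: 340→6, 573→5
Rank sum = 6 + 5 = 11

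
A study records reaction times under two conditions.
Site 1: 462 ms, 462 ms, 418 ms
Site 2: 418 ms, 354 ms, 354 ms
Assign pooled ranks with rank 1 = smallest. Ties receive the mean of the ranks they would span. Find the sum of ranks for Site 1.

Sorted (ascending): 354, 354, 418, 418, 462, 462
The 2 values of 354 occupy positions 1–2 → average rank (1+2)/2 = 1.5.
The 2 values of 418 occupy positions 3–4 → average rank (3+4)/2 = 3.5.
The 2 values of 462 occupy positions 5–6 → average rank (5+6)/2 = 5.5.
Site 1 values → pooled ranks: 462→5.5, 462→5.5, 418→3.5
Rank sum = 5.5 + 5.5 + 3.5 = 14.5

14.5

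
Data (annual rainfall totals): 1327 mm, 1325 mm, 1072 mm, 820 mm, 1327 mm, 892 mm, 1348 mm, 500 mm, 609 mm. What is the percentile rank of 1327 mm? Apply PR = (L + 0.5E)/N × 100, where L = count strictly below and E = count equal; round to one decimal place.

77.8

N = 9.
Strictly below 1327: 6. Equal to 1327: 2.
PR = (6 + 0.5·2)/9 × 100 = 77.8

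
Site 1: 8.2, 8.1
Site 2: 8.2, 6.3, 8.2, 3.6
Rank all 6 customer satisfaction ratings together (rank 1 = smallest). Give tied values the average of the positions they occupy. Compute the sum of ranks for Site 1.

Sorted (ascending): 3.6, 6.3, 8.1, 8.2, 8.2, 8.2
The 3 values of 8.2 occupy positions 4–6 → average rank 5.
Site 1 values → pooled ranks: 8.2→5, 8.1→3
Rank sum = 5 + 3 = 8

8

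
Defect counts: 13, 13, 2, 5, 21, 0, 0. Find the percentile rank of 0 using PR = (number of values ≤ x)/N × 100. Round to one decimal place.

28.6

N = 7.
Strictly below 0: 0. Equal to 0: 2.
PR = 2/7 × 100 = 28.6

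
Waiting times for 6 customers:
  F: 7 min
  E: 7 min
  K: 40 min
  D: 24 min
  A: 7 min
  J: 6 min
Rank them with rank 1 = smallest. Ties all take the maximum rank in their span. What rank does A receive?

Sorted (ascending): 6, 7, 7, 7, 24, 40
The 3 values of 7 occupy positions 2–4 → each gets rank 4.
A has value 7 min → rank 4.

4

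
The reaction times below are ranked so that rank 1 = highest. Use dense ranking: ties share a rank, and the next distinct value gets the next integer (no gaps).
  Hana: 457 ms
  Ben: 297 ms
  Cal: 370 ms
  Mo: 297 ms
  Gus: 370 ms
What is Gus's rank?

Sorted (descending): 457, 370, 370, 297, 297
The 2 values of 370 share dense rank 2.
The 2 values of 297 share dense rank 3.
Remaining distinct values take the next consecutive integers.
Gus has value 370 ms → rank 2.

2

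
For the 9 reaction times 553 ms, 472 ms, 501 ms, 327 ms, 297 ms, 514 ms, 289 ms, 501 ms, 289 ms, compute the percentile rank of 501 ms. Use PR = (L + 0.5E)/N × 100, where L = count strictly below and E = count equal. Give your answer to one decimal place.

66.7

N = 9.
Strictly below 501: 5. Equal to 501: 2.
PR = (5 + 0.5·2)/9 × 100 = 66.7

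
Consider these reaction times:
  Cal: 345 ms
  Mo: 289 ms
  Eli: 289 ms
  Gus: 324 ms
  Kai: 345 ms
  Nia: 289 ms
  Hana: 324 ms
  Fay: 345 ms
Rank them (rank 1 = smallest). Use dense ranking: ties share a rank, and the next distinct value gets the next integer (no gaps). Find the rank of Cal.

Sorted (ascending): 289, 289, 289, 324, 324, 345, 345, 345
The 3 values of 289 share dense rank 1.
The 2 values of 324 share dense rank 2.
The 3 values of 345 share dense rank 3.
Cal has value 345 ms → rank 3.

3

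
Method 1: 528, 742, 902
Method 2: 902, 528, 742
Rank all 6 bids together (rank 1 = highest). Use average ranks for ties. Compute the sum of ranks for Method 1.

10.5

Sorted (descending): 902, 902, 742, 742, 528, 528
The 2 values of 902 occupy positions 1–2 → average rank (1+2)/2 = 1.5.
The 2 values of 742 occupy positions 3–4 → average rank (3+4)/2 = 3.5.
The 2 values of 528 occupy positions 5–6 → average rank (5+6)/2 = 5.5.
Method 1 values → pooled ranks: 528→5.5, 742→3.5, 902→1.5
Rank sum = 5.5 + 3.5 + 1.5 = 10.5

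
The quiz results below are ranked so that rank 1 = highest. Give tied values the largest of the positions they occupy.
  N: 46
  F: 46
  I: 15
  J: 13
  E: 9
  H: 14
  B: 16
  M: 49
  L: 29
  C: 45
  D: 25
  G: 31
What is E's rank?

Sorted (descending): 49, 46, 46, 45, 31, 29, 25, 16, 15, 14, 13, 9
The 2 values of 46 occupy positions 2–3 → each gets rank 3.
E has value 9 → rank 12.

12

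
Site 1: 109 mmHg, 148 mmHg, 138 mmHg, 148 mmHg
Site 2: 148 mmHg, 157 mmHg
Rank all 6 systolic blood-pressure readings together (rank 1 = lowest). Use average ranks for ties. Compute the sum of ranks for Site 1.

Sorted (ascending): 109, 138, 148, 148, 148, 157
The 3 values of 148 occupy positions 3–5 → average rank 4.
Site 1 values → pooled ranks: 109→1, 148→4, 138→2, 148→4
Rank sum = 1 + 4 + 2 + 4 = 11

11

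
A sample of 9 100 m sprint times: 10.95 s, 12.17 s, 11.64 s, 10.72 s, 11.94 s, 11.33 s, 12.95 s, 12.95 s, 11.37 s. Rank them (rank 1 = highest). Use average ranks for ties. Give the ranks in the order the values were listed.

8, 3, 5, 9, 4, 7, 1.5, 1.5, 6

Sorted (descending): 12.95, 12.95, 12.17, 11.94, 11.64, 11.37, 11.33, 10.95, 10.72
The 2 values of 12.95 occupy positions 1–2 → average rank (1+2)/2 = 1.5.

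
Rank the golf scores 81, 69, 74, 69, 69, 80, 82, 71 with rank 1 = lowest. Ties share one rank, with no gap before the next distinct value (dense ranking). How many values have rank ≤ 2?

4

Sorted (ascending): 69, 69, 69, 71, 74, 80, 81, 82
The 3 values of 69 share dense rank 1.
Remaining distinct values take the next consecutive integers.
Ranks ≤ 2: {1, 1, 1, 2} → 4 values.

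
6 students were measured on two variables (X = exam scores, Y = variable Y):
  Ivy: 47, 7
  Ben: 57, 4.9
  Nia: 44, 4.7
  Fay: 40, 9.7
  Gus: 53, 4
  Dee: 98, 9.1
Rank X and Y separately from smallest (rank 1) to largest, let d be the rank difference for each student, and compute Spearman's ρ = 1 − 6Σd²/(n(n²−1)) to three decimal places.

Ranks of variable 1: 3, 5, 2, 1, 4, 6
Ranks of variable 2: 4, 3, 2, 6, 1, 5
d = r₁ − r₂: -1, 2, 0, -5, 3, 1
d²: 1, 4, 0, 25, 9, 1; Σd² = 40
ρ = 1 − 6·40/(6·35) = 1 − 240/210 = -0.143

-0.143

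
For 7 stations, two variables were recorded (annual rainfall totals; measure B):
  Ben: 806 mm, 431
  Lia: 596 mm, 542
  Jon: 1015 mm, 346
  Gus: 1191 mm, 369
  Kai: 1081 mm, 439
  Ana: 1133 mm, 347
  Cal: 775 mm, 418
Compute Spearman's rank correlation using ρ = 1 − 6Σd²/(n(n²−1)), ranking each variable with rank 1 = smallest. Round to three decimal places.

-0.536

Ranks of variable 1: 3, 1, 4, 7, 5, 6, 2
Ranks of variable 2: 5, 7, 1, 3, 6, 2, 4
d = r₁ − r₂: -2, -6, 3, 4, -1, 4, -2
d²: 4, 36, 9, 16, 1, 16, 4; Σd² = 86
ρ = 1 − 6·86/(7·48) = 1 − 516/336 = -0.536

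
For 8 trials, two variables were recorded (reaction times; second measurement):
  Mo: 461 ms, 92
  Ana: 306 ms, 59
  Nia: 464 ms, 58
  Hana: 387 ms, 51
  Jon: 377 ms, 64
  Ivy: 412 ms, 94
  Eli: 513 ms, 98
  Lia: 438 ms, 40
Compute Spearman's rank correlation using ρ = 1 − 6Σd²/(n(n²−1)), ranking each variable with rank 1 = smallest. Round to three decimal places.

0.286

Ranks of variable 1: 6, 1, 7, 3, 2, 4, 8, 5
Ranks of variable 2: 6, 4, 3, 2, 5, 7, 8, 1
d = r₁ − r₂: 0, -3, 4, 1, -3, -3, 0, 4
d²: 0, 9, 16, 1, 9, 9, 0, 16; Σd² = 60
ρ = 1 − 6·60/(8·63) = 1 − 360/504 = 0.286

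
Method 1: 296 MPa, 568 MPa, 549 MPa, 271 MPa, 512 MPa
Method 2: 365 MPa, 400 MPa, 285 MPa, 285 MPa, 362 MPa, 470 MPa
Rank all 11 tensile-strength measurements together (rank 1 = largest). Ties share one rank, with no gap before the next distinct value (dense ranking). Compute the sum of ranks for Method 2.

Sorted (descending): 568, 549, 512, 470, 400, 365, 362, 296, 285, 285, 271
The 2 values of 285 share dense rank 9.
Remaining distinct values take the next consecutive integers.
Method 2 values → pooled ranks: 365→6, 400→5, 285→9, 285→9, 362→7, 470→4
Rank sum = 6 + 5 + 9 + 9 + 7 + 4 = 40

40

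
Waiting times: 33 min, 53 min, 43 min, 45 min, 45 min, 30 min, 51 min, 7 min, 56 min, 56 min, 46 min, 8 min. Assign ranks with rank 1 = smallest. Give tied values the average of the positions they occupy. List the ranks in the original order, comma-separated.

4, 10, 5, 6.5, 6.5, 3, 9, 1, 11.5, 11.5, 8, 2

Sorted (ascending): 7, 8, 30, 33, 43, 45, 45, 46, 51, 53, 56, 56
The 2 values of 45 occupy positions 6–7 → average rank (6+7)/2 = 6.5.
The 2 values of 56 occupy positions 11–12 → average rank (11+12)/2 = 11.5.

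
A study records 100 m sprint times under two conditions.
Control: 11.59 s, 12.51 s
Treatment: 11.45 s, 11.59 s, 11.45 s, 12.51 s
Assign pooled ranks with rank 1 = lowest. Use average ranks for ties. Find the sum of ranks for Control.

Sorted (ascending): 11.45, 11.45, 11.59, 11.59, 12.51, 12.51
The 2 values of 11.45 occupy positions 1–2 → average rank (1+2)/2 = 1.5.
The 2 values of 11.59 occupy positions 3–4 → average rank (3+4)/2 = 3.5.
The 2 values of 12.51 occupy positions 5–6 → average rank (5+6)/2 = 5.5.
Control values → pooled ranks: 11.59→3.5, 12.51→5.5
Rank sum = 3.5 + 5.5 = 9

9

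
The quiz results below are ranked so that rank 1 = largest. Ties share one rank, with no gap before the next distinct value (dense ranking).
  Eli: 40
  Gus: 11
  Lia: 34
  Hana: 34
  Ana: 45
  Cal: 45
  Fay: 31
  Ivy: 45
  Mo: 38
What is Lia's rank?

Sorted (descending): 45, 45, 45, 40, 38, 34, 34, 31, 11
The 3 values of 45 share dense rank 1.
The 2 values of 34 share dense rank 4.
Remaining distinct values take the next consecutive integers.
Lia has value 34 → rank 4.

4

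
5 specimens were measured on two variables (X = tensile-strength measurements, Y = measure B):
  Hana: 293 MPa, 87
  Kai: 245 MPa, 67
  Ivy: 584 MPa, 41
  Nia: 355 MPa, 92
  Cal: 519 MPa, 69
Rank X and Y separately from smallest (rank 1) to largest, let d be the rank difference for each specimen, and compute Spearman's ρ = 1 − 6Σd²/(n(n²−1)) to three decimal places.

-0.300

Ranks of variable 1: 2, 1, 5, 3, 4
Ranks of variable 2: 4, 2, 1, 5, 3
d = r₁ − r₂: -2, -1, 4, -2, 1
d²: 4, 1, 16, 4, 1; Σd² = 26
ρ = 1 − 6·26/(5·24) = 1 − 156/120 = -0.300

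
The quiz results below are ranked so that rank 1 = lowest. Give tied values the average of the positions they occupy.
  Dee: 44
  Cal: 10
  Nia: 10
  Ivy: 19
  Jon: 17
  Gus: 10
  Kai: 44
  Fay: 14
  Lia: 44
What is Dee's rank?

8

Sorted (ascending): 10, 10, 10, 14, 17, 19, 44, 44, 44
The 3 values of 10 occupy positions 1–3 → average rank 2.
The 3 values of 44 occupy positions 7–9 → average rank 8.
Dee has value 44 → rank 8.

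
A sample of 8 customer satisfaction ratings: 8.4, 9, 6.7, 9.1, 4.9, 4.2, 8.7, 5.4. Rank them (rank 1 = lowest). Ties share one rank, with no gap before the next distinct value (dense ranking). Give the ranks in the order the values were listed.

5, 7, 4, 8, 2, 1, 6, 3

Sorted (ascending): 4.2, 4.9, 5.4, 6.7, 8.4, 8.7, 9, 9.1
No ties — each value takes its position as its rank.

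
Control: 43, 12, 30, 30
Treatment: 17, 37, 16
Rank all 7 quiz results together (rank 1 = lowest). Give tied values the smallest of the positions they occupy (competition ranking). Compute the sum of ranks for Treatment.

11

Sorted (ascending): 12, 16, 17, 30, 30, 37, 43
The 2 values of 30 occupy positions 4–5 → each gets rank 4.
Treatment values → pooled ranks: 17→3, 37→6, 16→2
Rank sum = 3 + 6 + 2 = 11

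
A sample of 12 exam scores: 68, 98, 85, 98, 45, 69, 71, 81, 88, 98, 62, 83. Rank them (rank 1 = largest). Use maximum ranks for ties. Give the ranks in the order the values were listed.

10, 3, 5, 3, 12, 9, 8, 7, 4, 3, 11, 6

Sorted (descending): 98, 98, 98, 88, 85, 83, 81, 71, 69, 68, 62, 45
The 3 values of 98 occupy positions 1–3 → each gets rank 3.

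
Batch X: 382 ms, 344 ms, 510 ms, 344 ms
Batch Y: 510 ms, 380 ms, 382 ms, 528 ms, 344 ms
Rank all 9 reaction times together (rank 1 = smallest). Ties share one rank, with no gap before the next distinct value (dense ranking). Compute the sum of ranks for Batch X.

9

Sorted (ascending): 344, 344, 344, 380, 382, 382, 510, 510, 528
The 3 values of 344 share dense rank 1.
The 2 values of 382 share dense rank 3.
The 2 values of 510 share dense rank 4.
Remaining distinct values take the next consecutive integers.
Batch X values → pooled ranks: 382→3, 344→1, 510→4, 344→1
Rank sum = 3 + 1 + 4 + 1 = 9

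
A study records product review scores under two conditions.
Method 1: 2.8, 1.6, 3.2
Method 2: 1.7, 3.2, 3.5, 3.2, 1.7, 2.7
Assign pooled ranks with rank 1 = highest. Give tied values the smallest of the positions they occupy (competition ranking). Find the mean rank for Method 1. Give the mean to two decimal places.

Sorted (descending): 3.5, 3.2, 3.2, 3.2, 2.8, 2.7, 1.7, 1.7, 1.6
The 3 values of 3.2 occupy positions 2–4 → each gets rank 2.
The 2 values of 1.7 occupy positions 7–8 → each gets rank 7.
Method 1 values → pooled ranks: 2.8→5, 1.6→9, 3.2→2
Mean rank = (5 + 9 + 2) / 3 = 5.33

5.33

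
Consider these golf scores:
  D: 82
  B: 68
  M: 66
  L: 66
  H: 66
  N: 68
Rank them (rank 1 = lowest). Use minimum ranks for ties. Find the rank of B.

4

Sorted (ascending): 66, 66, 66, 68, 68, 82
The 3 values of 66 occupy positions 1–3 → each gets rank 1.
The 2 values of 68 occupy positions 4–5 → each gets rank 4.
B has value 68 → rank 4.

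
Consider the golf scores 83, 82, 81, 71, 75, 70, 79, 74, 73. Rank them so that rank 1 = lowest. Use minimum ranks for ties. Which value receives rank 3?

Sorted (ascending): 70, 71, 73, 74, 75, 79, 81, 82, 83
No ties — each value takes its position as its rank.
Rank 3 → value 73.

73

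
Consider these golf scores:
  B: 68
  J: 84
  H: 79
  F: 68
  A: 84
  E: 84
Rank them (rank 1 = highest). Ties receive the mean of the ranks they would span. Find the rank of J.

2

Sorted (descending): 84, 84, 84, 79, 68, 68
The 3 values of 84 occupy positions 1–3 → average rank 2.
The 2 values of 68 occupy positions 5–6 → average rank (5+6)/2 = 5.5.
J has value 84 → rank 2.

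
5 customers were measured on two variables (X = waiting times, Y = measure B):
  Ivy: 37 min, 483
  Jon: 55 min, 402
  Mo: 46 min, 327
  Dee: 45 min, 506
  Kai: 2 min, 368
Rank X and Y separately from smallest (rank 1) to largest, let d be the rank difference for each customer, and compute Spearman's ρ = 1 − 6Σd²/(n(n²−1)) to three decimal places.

-0.100

Ranks of variable 1: 2, 5, 4, 3, 1
Ranks of variable 2: 4, 3, 1, 5, 2
d = r₁ − r₂: -2, 2, 3, -2, -1
d²: 4, 4, 9, 4, 1; Σd² = 22
ρ = 1 − 6·22/(5·24) = 1 − 132/120 = -0.100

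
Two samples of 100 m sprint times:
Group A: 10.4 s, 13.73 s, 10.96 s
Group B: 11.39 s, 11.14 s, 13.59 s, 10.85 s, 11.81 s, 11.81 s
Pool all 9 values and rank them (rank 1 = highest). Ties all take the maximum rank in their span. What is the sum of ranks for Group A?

Sorted (descending): 13.73, 13.59, 11.81, 11.81, 11.39, 11.14, 10.96, 10.85, 10.4
The 2 values of 11.81 occupy positions 3–4 → each gets rank 4.
Group A values → pooled ranks: 10.4→9, 13.73→1, 10.96→7
Rank sum = 9 + 1 + 7 = 17

17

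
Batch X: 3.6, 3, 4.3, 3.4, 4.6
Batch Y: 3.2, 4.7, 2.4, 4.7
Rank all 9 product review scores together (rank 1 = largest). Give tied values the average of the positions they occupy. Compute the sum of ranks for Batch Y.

Sorted (descending): 4.7, 4.7, 4.6, 4.3, 3.6, 3.4, 3.2, 3, 2.4
The 2 values of 4.7 occupy positions 1–2 → average rank (1+2)/2 = 1.5.
Batch Y values → pooled ranks: 3.2→7, 4.7→1.5, 2.4→9, 4.7→1.5
Rank sum = 7 + 1.5 + 9 + 1.5 = 19

19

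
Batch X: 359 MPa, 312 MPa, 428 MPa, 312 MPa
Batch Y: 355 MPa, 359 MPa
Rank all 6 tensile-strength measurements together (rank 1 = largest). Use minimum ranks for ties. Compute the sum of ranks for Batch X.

Sorted (descending): 428, 359, 359, 355, 312, 312
The 2 values of 359 occupy positions 2–3 → each gets rank 2.
The 2 values of 312 occupy positions 5–6 → each gets rank 5.
Batch X values → pooled ranks: 359→2, 312→5, 428→1, 312→5
Rank sum = 2 + 5 + 1 + 5 = 13

13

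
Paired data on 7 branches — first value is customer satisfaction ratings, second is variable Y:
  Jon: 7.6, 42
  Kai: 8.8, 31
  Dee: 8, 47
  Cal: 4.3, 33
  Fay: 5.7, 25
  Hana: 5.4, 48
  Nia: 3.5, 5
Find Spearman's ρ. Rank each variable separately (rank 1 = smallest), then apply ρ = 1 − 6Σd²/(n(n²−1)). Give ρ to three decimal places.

0.286

Ranks of variable 1: 5, 7, 6, 2, 4, 3, 1
Ranks of variable 2: 5, 3, 6, 4, 2, 7, 1
d = r₁ − r₂: 0, 4, 0, -2, 2, -4, 0
d²: 0, 16, 0, 4, 4, 16, 0; Σd² = 40
ρ = 1 − 6·40/(7·48) = 1 − 240/336 = 0.286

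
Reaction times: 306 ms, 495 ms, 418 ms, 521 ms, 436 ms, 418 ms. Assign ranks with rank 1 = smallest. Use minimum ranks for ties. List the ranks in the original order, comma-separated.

1, 5, 2, 6, 4, 2

Sorted (ascending): 306, 418, 418, 436, 495, 521
The 2 values of 418 occupy positions 2–3 → each gets rank 2.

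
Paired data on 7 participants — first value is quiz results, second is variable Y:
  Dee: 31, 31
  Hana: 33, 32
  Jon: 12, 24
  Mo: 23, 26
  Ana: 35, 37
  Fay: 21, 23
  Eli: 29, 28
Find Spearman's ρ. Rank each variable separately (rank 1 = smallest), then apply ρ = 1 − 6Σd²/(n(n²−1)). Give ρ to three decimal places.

0.964

Ranks of variable 1: 5, 6, 1, 3, 7, 2, 4
Ranks of variable 2: 5, 6, 2, 3, 7, 1, 4
d = r₁ − r₂: 0, 0, -1, 0, 0, 1, 0
d²: 0, 0, 1, 0, 0, 1, 0; Σd² = 2
ρ = 1 − 6·2/(7·48) = 1 − 12/336 = 0.964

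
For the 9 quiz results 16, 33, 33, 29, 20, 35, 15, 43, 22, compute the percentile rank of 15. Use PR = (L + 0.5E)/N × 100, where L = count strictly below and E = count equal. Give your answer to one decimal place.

5.6

N = 9.
Strictly below 15: 0. Equal to 15: 1.
PR = (0 + 0.5·1)/9 × 100 = 5.6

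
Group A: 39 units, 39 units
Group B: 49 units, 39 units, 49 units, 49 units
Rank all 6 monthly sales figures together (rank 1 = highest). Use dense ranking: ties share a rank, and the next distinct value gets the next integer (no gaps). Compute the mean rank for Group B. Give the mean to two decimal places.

1.25

Sorted (descending): 49, 49, 49, 39, 39, 39
The 3 values of 49 share dense rank 1.
The 3 values of 39 share dense rank 2.
Group B values → pooled ranks: 49→1, 39→2, 49→1, 49→1
Mean rank = (1 + 2 + 1 + 1) / 4 = 1.25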